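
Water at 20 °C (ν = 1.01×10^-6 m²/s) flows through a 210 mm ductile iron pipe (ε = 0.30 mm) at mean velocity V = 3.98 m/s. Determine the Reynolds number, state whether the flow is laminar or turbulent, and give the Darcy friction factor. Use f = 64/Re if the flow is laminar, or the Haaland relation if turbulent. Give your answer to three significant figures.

Re ≈ 8.28×10^5; turbulent; f ≈ 0.0217

Re = VD/ν = 3.980·0.210/1.01×10^-6 = 8.28×10^5
Re > 4000 → turbulent; ε/D = 0.00143
Haaland: f = 0.02175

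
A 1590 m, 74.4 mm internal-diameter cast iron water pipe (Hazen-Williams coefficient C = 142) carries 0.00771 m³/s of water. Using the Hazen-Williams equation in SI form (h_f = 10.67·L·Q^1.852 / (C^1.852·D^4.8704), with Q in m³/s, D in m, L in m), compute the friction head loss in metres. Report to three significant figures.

h_f ≈ 67.0 m

h_f = 10.67·1590·0.00771^1.852 / (142^1.852·0.0744^4.8704) = 67.03 m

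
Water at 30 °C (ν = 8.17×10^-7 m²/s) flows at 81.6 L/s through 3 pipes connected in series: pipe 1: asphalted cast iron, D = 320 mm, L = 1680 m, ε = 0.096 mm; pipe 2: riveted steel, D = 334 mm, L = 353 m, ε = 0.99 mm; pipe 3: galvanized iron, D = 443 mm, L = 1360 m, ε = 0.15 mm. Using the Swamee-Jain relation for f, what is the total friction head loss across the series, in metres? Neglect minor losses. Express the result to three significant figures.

H ≈ 6.59 m

Pipe 1: V = 1.015 m/s, Re = 3.97×10^5, ε/D = 3.00×10^-4, f = 0.01665, h_1 = f(L/D)V²/2g = 4.587 m
Pipe 2: V = 0.9313 m/s, Re = 3.81×10^5, ε/D = 0.00296, f = 0.02656, h_2 = f(L/D)V²/2g = 1.241 m
Pipe 3: V = 0.5294 m/s, Re = 2.87×10^5, ε/D = 3.39×10^-4, f = 0.01739, h_3 = f(L/D)V²/2g = 0.7628 m
Series → Q common, losses add: H = Σh = 6.592 m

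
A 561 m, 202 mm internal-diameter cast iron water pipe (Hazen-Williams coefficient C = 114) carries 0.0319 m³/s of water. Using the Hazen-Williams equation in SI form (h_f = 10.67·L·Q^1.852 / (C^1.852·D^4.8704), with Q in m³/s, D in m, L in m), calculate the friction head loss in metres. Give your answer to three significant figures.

h_f ≈ 3.80 m

h_f = 10.67·561·0.0319^1.852 / (114^1.852·0.202^4.8704) = 3.802 m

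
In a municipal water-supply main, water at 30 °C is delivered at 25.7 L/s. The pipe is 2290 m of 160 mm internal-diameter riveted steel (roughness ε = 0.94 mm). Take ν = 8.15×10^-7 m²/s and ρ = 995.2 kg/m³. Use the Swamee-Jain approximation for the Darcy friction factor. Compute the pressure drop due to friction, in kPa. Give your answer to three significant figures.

Δp ≈ 377 kPa

V = 4Q/(πD²) = 4·0.0257/(π·0.160²) = 1.278 m/s
Re = VD/ν = 1.278·0.160/8.15×10^-7 = 2.51×10^5 → turbulent
ε/D = 0.94/160 = 0.00588
Swamee-Jain: f = 0.03239
h_f = f(L/D)V²/(2g) = 0.03239·(2290/0.160)·1.278²/(2·9.81) = 38.61 m
Δp = ρg·h_f = 995.2·9.81·38.61 = 376.9 kPa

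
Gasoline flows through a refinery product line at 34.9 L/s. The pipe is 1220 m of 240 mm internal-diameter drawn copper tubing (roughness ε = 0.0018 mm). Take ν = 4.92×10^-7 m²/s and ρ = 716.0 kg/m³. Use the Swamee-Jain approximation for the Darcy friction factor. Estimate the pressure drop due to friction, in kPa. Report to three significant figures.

V = 4Q/(πD²) = 4·0.0349/(π·0.240²) = 0.7715 m/s
Re = VD/ν = 0.7715·0.240/4.92×10^-7 = 3.76×10^5 → turbulent
ε/D = 0.0018/240 = 7.50×10^-6
Swamee-Jain: f = 0.01388
h_f = f(L/D)V²/(2g) = 0.01388·(1220/0.240)·0.7715²/(2·9.81) = 2.141 m
Δp = ρg·h_f = 716.0·9.81·2.141 = 15.04 kPa

Δp ≈ 15.0 kPa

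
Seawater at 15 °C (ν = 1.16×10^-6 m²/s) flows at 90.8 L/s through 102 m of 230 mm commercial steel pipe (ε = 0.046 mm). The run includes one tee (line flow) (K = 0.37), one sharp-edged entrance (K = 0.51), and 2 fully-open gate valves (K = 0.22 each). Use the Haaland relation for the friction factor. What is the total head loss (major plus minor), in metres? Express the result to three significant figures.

H_L ≈ 1.99 m

V = 4Q/(πD²) = 2.185 m/s; V²/2g = 0.2434 m
Re = 4.33×10^5, ε/D = 2.00×10^-4 → f = 0.01548 (Haaland)
Major: h_f = f(L/D)·V²/2g = 0.01548·443.5·0.2434 = 1.671 m
Minor: ΣK = 1.32; h_m = ΣK·V²/2g = 0.3213 m
Total H_L = 1.671 + 0.3213 = 1.993 m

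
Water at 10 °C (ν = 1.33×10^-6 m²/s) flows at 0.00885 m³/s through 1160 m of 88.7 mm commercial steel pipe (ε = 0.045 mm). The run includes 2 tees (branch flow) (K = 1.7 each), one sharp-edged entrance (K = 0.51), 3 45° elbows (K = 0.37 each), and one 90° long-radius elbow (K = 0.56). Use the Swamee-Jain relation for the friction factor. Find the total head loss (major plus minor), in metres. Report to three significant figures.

V = 4Q/(πD²) = 1.432 m/s; V²/2g = 0.1045 m
Re = 9.55×10^4, ε/D = 5.07×10^-4 → f = 0.02057 (Swamee-Jain)
Major: h_f = f(L/D)·V²/2g = 0.02057·13078·0.1045 = 28.12 m
Minor: ΣK = 5.58; h_m = ΣK·V²/2g = 0.5834 m
Total H_L = 28.12 + 0.5834 = 28.70 m

H_L ≈ 28.7 m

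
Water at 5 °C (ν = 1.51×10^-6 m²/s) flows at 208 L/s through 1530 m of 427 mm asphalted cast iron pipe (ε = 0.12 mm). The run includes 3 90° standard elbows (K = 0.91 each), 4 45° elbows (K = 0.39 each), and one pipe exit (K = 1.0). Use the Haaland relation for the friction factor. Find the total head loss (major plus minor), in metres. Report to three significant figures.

V = 4Q/(πD²) = 1.453 m/s; V²/2g = 0.1075 m
Re = 4.11×10^5, ε/D = 2.81×10^-4 → f = 0.01623 (Haaland)
Major: h_f = f(L/D)·V²/2g = 0.01623·3583·0.1075 = 6.253 m
Minor: ΣK = 5.29; h_m = ΣK·V²/2g = 0.5688 m
Total H_L = 6.253 + 0.5688 = 6.822 m

H_L ≈ 6.82 m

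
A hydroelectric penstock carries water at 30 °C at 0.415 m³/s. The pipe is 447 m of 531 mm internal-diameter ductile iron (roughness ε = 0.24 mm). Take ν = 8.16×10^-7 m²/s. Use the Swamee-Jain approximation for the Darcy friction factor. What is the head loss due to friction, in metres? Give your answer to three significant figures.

V = 4Q/(πD²) = 4·0.415/(π·0.531²) = 1.874 m/s
Re = VD/ν = 1.874·0.531/8.16×10^-7 = 1.22×10^6 → turbulent
ε/D = 0.24/531 = 4.52×10^-4
Swamee-Jain: f = 0.01687
h_f = f(L/D)V²/(2g) = 0.01687·(447/0.531)·1.874²/(2·9.81) = 2.541 m

h_f ≈ 2.54 m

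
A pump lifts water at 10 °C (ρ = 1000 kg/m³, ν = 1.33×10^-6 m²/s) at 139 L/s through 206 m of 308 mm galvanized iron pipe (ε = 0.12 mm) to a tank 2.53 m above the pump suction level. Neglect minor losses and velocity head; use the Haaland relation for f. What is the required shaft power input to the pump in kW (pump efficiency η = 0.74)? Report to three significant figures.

P_shaft ≈ 8.37 kW

V = 4Q/(πD²) = 1.866 m/s; Re = 4.32×10^5; ε/D = 3.90×10^-4; f = 0.01697
h_f = f(L/D)V²/2g = 2.014 m
Total head H = z + h_f = 2.53 + 2.014 = 4.544 m
P_hyd = ρgQH = 1000·9.81·0.139·4.544 = 6.196 kW
P_shaft = P_hyd/η = 6.196/0.74 = 8.373 kW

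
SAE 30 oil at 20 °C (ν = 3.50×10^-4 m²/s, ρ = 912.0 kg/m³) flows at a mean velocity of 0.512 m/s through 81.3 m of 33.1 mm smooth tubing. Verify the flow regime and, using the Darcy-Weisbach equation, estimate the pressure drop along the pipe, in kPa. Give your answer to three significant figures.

Δp ≈ 388 kPa

Re = VD/ν = 0.512·0.03310/3.50×10^-4 = 48.4 → laminar (Re < 2300)
f = 64/Re = 1.322
h_f = f(L/D)V²/(2g) = 1.322·(81.3/0.03310)·0.512²/(2·9.81) = 43.38 m
Δp = ρg·h_f = 912.0·9.81·43.38 = 388.1 kPa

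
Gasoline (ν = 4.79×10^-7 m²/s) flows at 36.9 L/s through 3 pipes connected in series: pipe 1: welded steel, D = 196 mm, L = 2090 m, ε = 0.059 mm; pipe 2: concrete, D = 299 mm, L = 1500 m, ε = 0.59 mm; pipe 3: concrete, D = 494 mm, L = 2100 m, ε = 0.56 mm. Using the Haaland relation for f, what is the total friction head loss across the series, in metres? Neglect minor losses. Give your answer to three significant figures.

Pipe 1: V = 1.223 m/s, Re = 5.00×10^5, ε/D = 3.01×10^-4, f = 0.01616, h_1 = f(L/D)V²/2g = 13.14 m
Pipe 2: V = 0.5255 m/s, Re = 3.28×10^5, ε/D = 0.00197, f = 0.02387, h_2 = f(L/D)V²/2g = 1.686 m
Pipe 3: V = 0.1925 m/s, Re = 1.99×10^5, ε/D = 0.00113, f = 0.02144, h_3 = f(L/D)V²/2g = 0.1722 m
Series → Q common, losses add: H = Σh = 15.00 m

H ≈ 15.0 m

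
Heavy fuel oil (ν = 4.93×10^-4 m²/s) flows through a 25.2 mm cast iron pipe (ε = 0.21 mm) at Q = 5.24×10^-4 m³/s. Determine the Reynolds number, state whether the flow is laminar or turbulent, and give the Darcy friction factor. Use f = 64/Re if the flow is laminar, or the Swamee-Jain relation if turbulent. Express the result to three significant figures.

V = 4Q/(πD²) = 1.051 m/s
Re = VD/ν = 1.051·0.0252/4.93×10^-4 = 53.7
Re < 2300 → laminar → f = 64/Re = 1.192

Re ≈ 53.7; laminar; f = 64/Re ≈ 1.19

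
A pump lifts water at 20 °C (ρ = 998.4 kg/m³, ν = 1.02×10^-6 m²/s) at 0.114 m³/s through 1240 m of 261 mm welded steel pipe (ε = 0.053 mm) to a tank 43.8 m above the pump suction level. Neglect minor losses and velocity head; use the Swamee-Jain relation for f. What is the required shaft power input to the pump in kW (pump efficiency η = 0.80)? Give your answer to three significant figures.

V = 4Q/(πD²) = 2.131 m/s; Re = 5.45×10^5; ε/D = 2.03×10^-4; f = 0.01543
h_f = f(L/D)V²/2g = 16.96 m
Total head H = z + h_f = 43.8 + 16.96 = 60.76 m
P_hyd = ρgQH = 998.4·9.81·0.114·60.76 = 67.84 kW
P_shaft = P_hyd/η = 67.84/0.80 = 84.81 kW

P_shaft ≈ 84.8 kW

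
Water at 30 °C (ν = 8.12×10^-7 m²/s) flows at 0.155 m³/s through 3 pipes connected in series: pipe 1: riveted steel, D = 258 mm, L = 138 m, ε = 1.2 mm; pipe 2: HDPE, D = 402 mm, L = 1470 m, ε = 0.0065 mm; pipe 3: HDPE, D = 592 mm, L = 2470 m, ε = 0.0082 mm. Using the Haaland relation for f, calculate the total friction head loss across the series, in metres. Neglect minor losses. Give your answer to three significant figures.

H ≈ 11.7 m

Pipe 1: V = 2.965 m/s, Re = 9.42×10^5, ε/D = 0.00465, f = 0.02987, h_1 = f(L/D)V²/2g = 7.158 m
Pipe 2: V = 1.221 m/s, Re = 6.05×10^5, ε/D = 1.62×10^-5, f = 0.01285, h_2 = f(L/D)V²/2g = 3.570 m
Pipe 3: V = 0.5631 m/s, Re = 4.11×10^5, ε/D = 1.39×10^-5, f = 0.01368, h_3 = f(L/D)V²/2g = 0.9222 m
Series → Q common, losses add: H = Σh = 11.65 m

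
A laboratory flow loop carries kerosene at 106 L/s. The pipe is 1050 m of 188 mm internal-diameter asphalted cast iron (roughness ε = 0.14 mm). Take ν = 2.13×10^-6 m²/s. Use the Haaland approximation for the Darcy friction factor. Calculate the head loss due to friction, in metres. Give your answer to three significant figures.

h_f ≈ 80.0 m

V = 4Q/(πD²) = 4·0.106/(π·0.188²) = 3.819 m/s
Re = VD/ν = 3.819·0.188/2.13×10^-6 = 3.37×10^5 → turbulent
ε/D = 0.14/188 = 7.45×10^-4
Haaland: f = 0.01926
h_f = f(L/D)V²/(2g) = 0.01926·(1050/0.188)·3.819²/(2·9.81) = 79.96 m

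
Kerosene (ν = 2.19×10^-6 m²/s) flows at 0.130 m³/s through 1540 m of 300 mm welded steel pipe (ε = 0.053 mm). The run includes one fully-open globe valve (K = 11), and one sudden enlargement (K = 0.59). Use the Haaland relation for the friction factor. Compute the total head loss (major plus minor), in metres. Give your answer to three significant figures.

V = 4Q/(πD²) = 1.839 m/s; V²/2g = 0.1724 m
Re = 2.52×10^5, ε/D = 1.77×10^-4 → f = 0.01622 (Haaland)
Major: h_f = f(L/D)·V²/2g = 0.01622·5133·0.1724 = 14.35 m
Minor: ΣK = 11.6; h_m = ΣK·V²/2g = 1.998 m
Total H_L = 14.35 + 1.998 = 16.35 m

H_L ≈ 16.3 m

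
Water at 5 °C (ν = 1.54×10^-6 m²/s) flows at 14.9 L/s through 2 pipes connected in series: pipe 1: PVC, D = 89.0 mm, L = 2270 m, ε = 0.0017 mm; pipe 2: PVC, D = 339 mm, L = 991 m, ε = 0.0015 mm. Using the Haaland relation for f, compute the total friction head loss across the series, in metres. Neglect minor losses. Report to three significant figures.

H ≈ 125 m

Pipe 1: V = 2.395 m/s, Re = 1.38×10^5, ε/D = 1.91×10^-5, f = 0.01676, h_1 = f(L/D)V²/2g = 125.0 m
Pipe 2: V = 0.1651 m/s, Re = 3.63×10^4, ε/D = 4.42×10^-6, f = 0.02229, h_2 = f(L/D)V²/2g = 0.09052 m
Series → Q common, losses add: H = Σh = 125.1 m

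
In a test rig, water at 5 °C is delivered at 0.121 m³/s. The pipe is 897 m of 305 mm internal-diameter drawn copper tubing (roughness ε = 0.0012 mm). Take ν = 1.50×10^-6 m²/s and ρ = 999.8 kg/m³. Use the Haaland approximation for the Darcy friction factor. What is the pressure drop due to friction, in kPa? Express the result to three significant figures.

V = 4Q/(πD²) = 4·0.121/(π·0.305²) = 1.656 m/s
Re = VD/ν = 1.656·0.305/1.50×10^-6 = 3.37×10^5 → turbulent
ε/D = 0.0012/305 = 3.93×10^-6
Haaland: f = 0.01407
h_f = f(L/D)V²/(2g) = 0.01407·(897/0.305)·1.656²/(2·9.81) = 5.785 m
Δp = ρg·h_f = 999.8·9.81·5.785 = 56.74 kPa

Δp ≈ 56.7 kPa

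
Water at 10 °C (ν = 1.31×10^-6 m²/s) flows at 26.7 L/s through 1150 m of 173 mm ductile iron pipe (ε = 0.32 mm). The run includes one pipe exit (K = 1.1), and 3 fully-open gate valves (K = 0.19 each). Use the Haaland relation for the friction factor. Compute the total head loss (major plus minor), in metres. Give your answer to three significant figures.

H_L ≈ 10.6 m

V = 4Q/(πD²) = 1.136 m/s; V²/2g = 0.06576 m
Re = 1.50×10^5, ε/D = 0.00185 → f = 0.02407 (Haaland)
Major: h_f = f(L/D)·V²/2g = 0.02407·6647·0.06576 = 10.52 m
Minor: ΣK = 1.67; h_m = ΣK·V²/2g = 0.1098 m
Total H_L = 10.52 + 0.1098 = 10.63 m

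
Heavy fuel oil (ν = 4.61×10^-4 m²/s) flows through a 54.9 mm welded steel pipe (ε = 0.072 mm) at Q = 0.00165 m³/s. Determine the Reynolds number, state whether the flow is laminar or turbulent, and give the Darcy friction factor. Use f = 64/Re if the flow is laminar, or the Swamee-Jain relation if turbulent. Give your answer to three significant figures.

Re ≈ 83.0; laminar; f = 64/Re ≈ 0.771

V = 4Q/(πD²) = 0.6970 m/s
Re = VD/ν = 0.6970·0.0549/4.61×10^-4 = 83.0
Re < 2300 → laminar → f = 64/Re = 0.7710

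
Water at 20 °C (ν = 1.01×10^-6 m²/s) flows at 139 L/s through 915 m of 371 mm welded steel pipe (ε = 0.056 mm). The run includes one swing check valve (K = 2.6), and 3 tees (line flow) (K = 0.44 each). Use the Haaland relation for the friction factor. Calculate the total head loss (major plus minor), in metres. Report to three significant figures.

V = 4Q/(πD²) = 1.286 m/s; V²/2g = 0.08427 m
Re = 4.72×10^5, ε/D = 1.51×10^-4 → f = 0.01489 (Haaland)
Major: h_f = f(L/D)·V²/2g = 0.01489·2466·0.08427 = 3.095 m
Minor: ΣK = 3.92; h_m = ΣK·V²/2g = 0.3303 m
Total H_L = 3.095 + 0.3303 = 3.425 m

H_L ≈ 3.43 m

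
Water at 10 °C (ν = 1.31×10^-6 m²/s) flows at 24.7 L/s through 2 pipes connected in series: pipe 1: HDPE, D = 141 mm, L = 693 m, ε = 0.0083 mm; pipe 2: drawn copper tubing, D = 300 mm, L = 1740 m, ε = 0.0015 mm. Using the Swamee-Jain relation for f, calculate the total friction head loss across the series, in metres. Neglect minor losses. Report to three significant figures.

H ≈ 11.0 m

Pipe 1: V = 1.582 m/s, Re = 1.70×10^5, ε/D = 5.89×10^-5, f = 0.01651, h_1 = f(L/D)V²/2g = 10.35 m
Pipe 2: V = 0.3494 m/s, Re = 8.00×10^4, ε/D = 5.00×10^-6, f = 0.01875, h_2 = f(L/D)V²/2g = 0.6769 m
Series → Q common, losses add: H = Σh = 11.02 m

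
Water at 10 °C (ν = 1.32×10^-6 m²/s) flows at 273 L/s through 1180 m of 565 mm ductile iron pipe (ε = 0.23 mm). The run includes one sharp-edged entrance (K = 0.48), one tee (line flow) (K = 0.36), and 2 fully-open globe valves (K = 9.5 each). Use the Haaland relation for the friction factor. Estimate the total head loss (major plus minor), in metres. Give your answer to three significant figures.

H_L ≈ 3.35 m

V = 4Q/(πD²) = 1.089 m/s; V²/2g = 0.06043 m
Re = 4.66×10^5, ε/D = 4.07×10^-4 → f = 0.01702 (Haaland)
Major: h_f = f(L/D)·V²/2g = 0.01702·2088·0.06043 = 2.148 m
Minor: ΣK = 19.8; h_m = ΣK·V²/2g = 1.199 m
Total H_L = 2.148 + 1.199 = 3.347 m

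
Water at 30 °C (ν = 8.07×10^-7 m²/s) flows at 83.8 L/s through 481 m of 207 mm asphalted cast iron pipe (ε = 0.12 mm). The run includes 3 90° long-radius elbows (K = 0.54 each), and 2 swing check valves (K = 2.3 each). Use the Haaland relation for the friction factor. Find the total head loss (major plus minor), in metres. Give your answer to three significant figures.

H_L ≈ 15.1 m

V = 4Q/(πD²) = 2.490 m/s; V²/2g = 0.3160 m
Re = 6.39×10^5, ε/D = 5.80×10^-4 → f = 0.01791 (Haaland)
Major: h_f = f(L/D)·V²/2g = 0.01791·2324·0.3160 = 13.15 m
Minor: ΣK = 6.22; h_m = ΣK·V²/2g = 1.966 m
Total H_L = 13.15 + 1.966 = 15.12 m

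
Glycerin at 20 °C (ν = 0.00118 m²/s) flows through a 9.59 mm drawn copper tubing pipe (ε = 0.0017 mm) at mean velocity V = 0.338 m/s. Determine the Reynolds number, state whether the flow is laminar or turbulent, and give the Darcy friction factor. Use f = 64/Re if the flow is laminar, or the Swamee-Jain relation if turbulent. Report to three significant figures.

Re ≈ 2.75; laminar; f = 64/Re ≈ 23.3

Re = VD/ν = 0.3380·0.00959/0.00118 = 2.75
Re < 2300 → laminar → f = 64/Re = 23.30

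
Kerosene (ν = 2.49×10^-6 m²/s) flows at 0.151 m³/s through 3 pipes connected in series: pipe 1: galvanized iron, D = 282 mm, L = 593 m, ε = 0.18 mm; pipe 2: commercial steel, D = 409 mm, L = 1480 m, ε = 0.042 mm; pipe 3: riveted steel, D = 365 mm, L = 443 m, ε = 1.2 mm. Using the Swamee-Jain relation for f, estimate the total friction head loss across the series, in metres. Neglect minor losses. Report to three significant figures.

H ≈ 19.6 m

Pipe 1: V = 2.418 m/s, Re = 2.74×10^5, ε/D = 6.38×10^-4, f = 0.01919, h_1 = f(L/D)V²/2g = 12.02 m
Pipe 2: V = 1.149 m/s, Re = 1.89×10^5, ε/D = 1.03×10^-4, f = 0.01656, h_2 = f(L/D)V²/2g = 4.035 m
Pipe 3: V = 1.443 m/s, Re = 2.12×10^5, ε/D = 0.00329, f = 0.02762, h_3 = f(L/D)V²/2g = 3.559 m
Series → Q common, losses add: H = Σh = 19.62 m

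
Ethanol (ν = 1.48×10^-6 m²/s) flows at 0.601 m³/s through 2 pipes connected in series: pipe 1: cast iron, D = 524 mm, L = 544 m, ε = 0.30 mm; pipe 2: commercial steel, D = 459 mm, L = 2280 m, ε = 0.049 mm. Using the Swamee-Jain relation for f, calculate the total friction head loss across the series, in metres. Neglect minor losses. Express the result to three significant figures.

H ≈ 52.3 m

Pipe 1: V = 2.787 m/s, Re = 9.87×10^5, ε/D = 5.73×10^-4, f = 0.01778, h_1 = f(L/D)V²/2g = 7.307 m
Pipe 2: V = 3.632 m/s, Re = 1.13×10^6, ε/D = 1.07×10^-4, f = 0.01348, h_2 = f(L/D)V²/2g = 45.02 m
Series → Q common, losses add: H = Σh = 52.33 m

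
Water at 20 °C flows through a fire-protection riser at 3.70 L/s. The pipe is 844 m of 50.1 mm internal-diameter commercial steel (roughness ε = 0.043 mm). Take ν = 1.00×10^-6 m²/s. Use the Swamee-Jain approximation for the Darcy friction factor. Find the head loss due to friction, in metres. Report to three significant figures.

V = 4Q/(πD²) = 4·0.00370/(π·0.0501²) = 1.877 m/s
Re = VD/ν = 1.877·0.0501/1.00×10^-6 = 9.40×10^4 → turbulent
ε/D = 0.043/50.1 = 8.58×10^-4
Swamee-Jain: f = 0.02198
h_f = f(L/D)V²/(2g) = 0.02198·(844/0.0501)·1.877²/(2·9.81) = 66.47 m

h_f ≈ 66.5 m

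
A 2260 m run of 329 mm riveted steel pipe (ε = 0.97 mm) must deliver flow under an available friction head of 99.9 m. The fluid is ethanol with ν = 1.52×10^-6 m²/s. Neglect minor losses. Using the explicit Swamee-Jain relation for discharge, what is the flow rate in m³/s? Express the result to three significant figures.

Swamee-Jain (Type II): Q = -0.965·√(gD⁵h_f/L)·ln[ε/(3.7D) + √(3.17ν²L/(gD³h_f))]
√(gD⁵h_f/L) = √(9.81·0.329⁵·99.9/2260) = 0.04088
ε/(3.7D) = 7.97×10^-4; √(3.17ν²L/(gD³h_f)) = 2.18×10^-5
Q = -0.965·0.04088·ln(8.186×10^-4) = 0.2804 m³/s
Check: V = 3.30 m/s, Re = 7.14×10^5, f = 0.02632, h_f = 100 m ≈ 99.9 m ✓

Q ≈ 0.280 m³/s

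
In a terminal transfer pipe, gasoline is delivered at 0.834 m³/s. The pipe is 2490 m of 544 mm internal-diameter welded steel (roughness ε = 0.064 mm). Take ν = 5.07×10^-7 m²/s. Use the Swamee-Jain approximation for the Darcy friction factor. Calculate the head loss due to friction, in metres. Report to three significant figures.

V = 4Q/(πD²) = 4·0.834/(π·0.544²) = 3.588 m/s
Re = VD/ν = 3.588·0.544/5.07×10^-7 = 3.85×10^6 → turbulent
ε/D = 0.064/544 = 1.18×10^-4
Swamee-Jain: f = 0.01283
h_f = f(L/D)V²/(2g) = 0.01283·(2490/0.544)·3.588²/(2·9.81) = 38.55 m

h_f ≈ 38.5 m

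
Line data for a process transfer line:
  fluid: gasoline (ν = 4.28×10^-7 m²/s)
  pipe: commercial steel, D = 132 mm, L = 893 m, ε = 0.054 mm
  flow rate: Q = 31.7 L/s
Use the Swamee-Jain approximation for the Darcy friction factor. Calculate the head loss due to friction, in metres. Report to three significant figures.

h_f ≈ 31.2 m

V = 4Q/(πD²) = 4·0.0317/(π·0.132²) = 2.316 m/s
Re = VD/ν = 2.316·0.132/4.28×10^-7 = 7.14×10^5 → turbulent
ε/D = 0.054/132 = 4.09×10^-4
Swamee-Jain: f = 0.01687
h_f = f(L/D)V²/(2g) = 0.01687·(893/0.132)·2.316²/(2·9.81) = 31.22 m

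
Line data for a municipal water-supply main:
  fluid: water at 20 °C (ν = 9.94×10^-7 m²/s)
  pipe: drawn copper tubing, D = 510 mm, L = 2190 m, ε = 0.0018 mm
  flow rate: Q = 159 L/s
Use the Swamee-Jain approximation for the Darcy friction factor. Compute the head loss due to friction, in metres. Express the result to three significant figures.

V = 4Q/(πD²) = 4·0.159/(π·0.510²) = 0.7783 m/s
Re = VD/ν = 0.7783·0.510/9.94×10^-7 = 3.99×10^5 → turbulent
ε/D = 0.0018/510 = 3.53×10^-6
Swamee-Jain: f = 0.01368
h_f = f(L/D)V²/(2g) = 0.01368·(2190/0.510)·0.7783²/(2·9.81) = 1.814 m

h_f ≈ 1.81 m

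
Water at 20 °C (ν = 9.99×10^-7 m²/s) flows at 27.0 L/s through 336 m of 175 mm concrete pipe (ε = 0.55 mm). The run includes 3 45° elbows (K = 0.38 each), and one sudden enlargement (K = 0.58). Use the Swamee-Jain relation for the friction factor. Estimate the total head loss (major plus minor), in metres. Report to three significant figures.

H_L ≈ 3.48 m

V = 4Q/(πD²) = 1.123 m/s; V²/2g = 0.06422 m
Re = 1.97×10^5, ε/D = 0.00314 → f = 0.02735 (Swamee-Jain)
Major: h_f = f(L/D)·V²/2g = 0.02735·1920·0.06422 = 3.373 m
Minor: ΣK = 1.72; h_m = ΣK·V²/2g = 0.1105 m
Total H_L = 3.373 + 0.1105 = 3.484 m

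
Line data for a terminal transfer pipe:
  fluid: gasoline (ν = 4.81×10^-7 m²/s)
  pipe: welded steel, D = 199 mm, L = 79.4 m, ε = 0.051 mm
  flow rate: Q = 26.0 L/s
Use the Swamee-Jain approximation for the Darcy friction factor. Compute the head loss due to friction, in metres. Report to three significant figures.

V = 4Q/(πD²) = 4·0.0260/(π·0.199²) = 0.8359 m/s
Re = VD/ν = 0.8359·0.199/4.81×10^-7 = 3.46×10^5 → turbulent
ε/D = 0.051/199 = 2.56×10^-4
Swamee-Jain: f = 0.01652
h_f = f(L/D)V²/(2g) = 0.01652·(79.4/0.199)·0.8359²/(2·9.81) = 0.2347 m

h_f ≈ 0.235 m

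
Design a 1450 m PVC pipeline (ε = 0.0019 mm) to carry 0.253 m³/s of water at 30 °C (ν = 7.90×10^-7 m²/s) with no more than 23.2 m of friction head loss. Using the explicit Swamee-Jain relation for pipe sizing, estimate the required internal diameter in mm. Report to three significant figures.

Swamee-Jain (Type III): D = 0.66·[ε^1.25·(LQ²/(gh_f))^4.75 + ν·Q^9.4·(L/(gh_f))^5.2]^0.04
LQ²/(gh_f) = 0.4078; L/(gh_f) = 6.371
Term 1 = ε^1.25·(…)^4.75 = 9.96×10^-10; Term 2 = ν·Q^9.4·(…)^5.2 = 2.94×10^-8
D = 0.66·(9.96×10^-10 + 2.94×10^-8)^0.04 = 0.3303 m = 330 mm
Check: V = 2.95 m/s, Re = 1.23×10^6, f = 0.01137, h_f = 22.2 m ≈ 23.2 m ✓

D ≈ 330 mm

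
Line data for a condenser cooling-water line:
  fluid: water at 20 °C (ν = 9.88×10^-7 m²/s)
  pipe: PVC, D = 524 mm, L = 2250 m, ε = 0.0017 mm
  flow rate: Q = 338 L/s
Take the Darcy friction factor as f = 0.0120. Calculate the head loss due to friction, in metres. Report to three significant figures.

V = 4Q/(πD²) = 4·0.338/(π·0.524²) = 1.567 m/s
h_f = f(L/D)V²/(2g) = 0.01200·(2250/0.524)·1.567²/(2·9.81) = 6.452 m

h_f ≈ 6.45 m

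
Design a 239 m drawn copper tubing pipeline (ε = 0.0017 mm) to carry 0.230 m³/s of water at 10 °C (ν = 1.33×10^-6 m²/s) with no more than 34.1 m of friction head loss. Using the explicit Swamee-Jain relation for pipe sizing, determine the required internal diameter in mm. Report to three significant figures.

Swamee-Jain (Type III): D = 0.66·[ε^1.25·(LQ²/(gh_f))^4.75 + ν·Q^9.4·(L/(gh_f))^5.2]^0.04
LQ²/(gh_f) = 0.03779; L/(gh_f) = 0.7145
Term 1 = ε^1.25·(…)^4.75 = 1.07×10^-14; Term 2 = ν·Q^9.4·(…)^5.2 = 2.32×10^-13
D = 0.66·(1.07×10^-14 + 2.32×10^-13)^0.04 = 0.2065 m = 207 mm
Check: V = 6.87 m/s, Re = 1.07×10^6, f = 0.01169, h_f = 32.5 m ≈ 34.1 m ✓

D ≈ 207 mm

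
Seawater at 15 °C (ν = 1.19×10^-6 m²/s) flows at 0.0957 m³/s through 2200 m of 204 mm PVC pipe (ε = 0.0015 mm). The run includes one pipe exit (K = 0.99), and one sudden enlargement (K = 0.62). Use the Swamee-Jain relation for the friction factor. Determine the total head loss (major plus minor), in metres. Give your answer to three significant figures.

H_L ≈ 62.9 m

V = 4Q/(πD²) = 2.928 m/s; V²/2g = 0.4369 m
Re = 5.02×10^5, ε/D = 7.35×10^-6 → f = 0.01320 (Swamee-Jain)
Major: h_f = f(L/D)·V²/2g = 0.01320·10784·0.4369 = 62.20 m
Minor: ΣK = 1.61; h_m = ΣK·V²/2g = 0.7035 m
Total H_L = 62.20 + 0.7035 = 62.91 m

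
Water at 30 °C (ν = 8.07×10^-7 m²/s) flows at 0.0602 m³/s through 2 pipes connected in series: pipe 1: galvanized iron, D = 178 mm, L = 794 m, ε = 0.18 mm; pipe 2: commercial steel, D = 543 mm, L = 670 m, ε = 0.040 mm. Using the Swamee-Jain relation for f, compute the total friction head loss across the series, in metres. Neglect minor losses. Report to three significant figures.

H ≈ 27.2 m

Pipe 1: V = 2.419 m/s, Re = 5.34×10^5, ε/D = 0.00101, f = 0.02036, h_1 = f(L/D)V²/2g = 27.10 m
Pipe 2: V = 0.2600 m/s, Re = 1.75×10^5, ε/D = 7.37×10^-5, f = 0.01654, h_2 = f(L/D)V²/2g = 0.07032 m
Series → Q common, losses add: H = Σh = 27.17 m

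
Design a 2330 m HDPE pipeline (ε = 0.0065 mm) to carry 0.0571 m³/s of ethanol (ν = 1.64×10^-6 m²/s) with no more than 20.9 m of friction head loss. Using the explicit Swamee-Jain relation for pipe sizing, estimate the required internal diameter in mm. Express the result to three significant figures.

D ≈ 219 mm

Swamee-Jain (Type III): D = 0.66·[ε^1.25·(LQ²/(gh_f))^4.75 + ν·Q^9.4·(L/(gh_f))^5.2]^0.04
LQ²/(gh_f) = 0.03705; L/(gh_f) = 11.36
Term 1 = ε^1.25·(…)^4.75 = 5.22×10^-14; Term 2 = ν·Q^9.4·(…)^5.2 = 1.04×10^-12
D = 0.66·(5.22×10^-14 + 1.04×10^-12)^0.04 = 0.2193 m = 219 mm
Check: V = 1.51 m/s, Re = 2.02×10^5, f = 0.01577, h_f = 19.5 m ≈ 20.9 m ✓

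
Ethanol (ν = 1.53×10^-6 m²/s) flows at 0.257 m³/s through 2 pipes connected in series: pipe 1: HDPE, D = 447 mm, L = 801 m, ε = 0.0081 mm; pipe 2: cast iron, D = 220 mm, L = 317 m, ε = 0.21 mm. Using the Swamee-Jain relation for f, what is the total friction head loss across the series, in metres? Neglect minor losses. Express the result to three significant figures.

Pipe 1: V = 1.638 m/s, Re = 4.78×10^5, ε/D = 1.81×10^-5, f = 0.01347, h_1 = f(L/D)V²/2g = 3.300 m
Pipe 2: V = 6.761 m/s, Re = 9.72×10^5, ε/D = 9.55×10^-4, f = 0.01983, h_2 = f(L/D)V²/2g = 66.57 m
Series → Q common, losses add: H = Σh = 69.87 m

H ≈ 69.9 m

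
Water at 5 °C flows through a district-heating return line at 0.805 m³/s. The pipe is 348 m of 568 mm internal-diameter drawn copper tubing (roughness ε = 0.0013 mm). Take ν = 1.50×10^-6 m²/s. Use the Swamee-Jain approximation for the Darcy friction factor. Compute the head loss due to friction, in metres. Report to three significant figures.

h_f ≈ 3.57 m

V = 4Q/(πD²) = 4·0.805/(π·0.568²) = 3.177 m/s
Re = VD/ν = 3.177·0.568/1.50×10^-6 = 1.20×10^6 → turbulent
ε/D = 0.0013/568 = 2.29×10^-6
Swamee-Jain: f = 0.01132
h_f = f(L/D)V²/(2g) = 0.01132·(348/0.568)·3.177²/(2·9.81) = 3.567 m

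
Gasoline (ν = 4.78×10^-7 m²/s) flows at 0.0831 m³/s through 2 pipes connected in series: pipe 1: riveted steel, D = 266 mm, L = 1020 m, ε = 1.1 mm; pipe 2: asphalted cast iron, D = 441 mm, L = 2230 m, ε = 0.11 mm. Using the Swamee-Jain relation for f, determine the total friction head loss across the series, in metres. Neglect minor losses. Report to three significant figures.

H ≈ 13.8 m

Pipe 1: V = 1.495 m/s, Re = 8.32×10^5, ε/D = 0.00414, f = 0.02890, h_1 = f(L/D)V²/2g = 12.63 m
Pipe 2: V = 0.5440 m/s, Re = 5.02×10^5, ε/D = 2.49×10^-4, f = 0.01595, h_2 = f(L/D)V²/2g = 1.217 m
Series → Q common, losses add: H = Σh = 13.85 m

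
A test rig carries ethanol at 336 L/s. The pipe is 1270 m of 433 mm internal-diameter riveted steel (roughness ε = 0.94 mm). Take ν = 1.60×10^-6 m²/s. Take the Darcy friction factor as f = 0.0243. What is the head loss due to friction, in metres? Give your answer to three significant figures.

V = 4Q/(πD²) = 4·0.336/(π·0.433²) = 2.282 m/s
h_f = f(L/D)V²/(2g) = 0.02430·(1270/0.433)·2.282²/(2·9.81) = 18.91 m

h_f ≈ 18.9 m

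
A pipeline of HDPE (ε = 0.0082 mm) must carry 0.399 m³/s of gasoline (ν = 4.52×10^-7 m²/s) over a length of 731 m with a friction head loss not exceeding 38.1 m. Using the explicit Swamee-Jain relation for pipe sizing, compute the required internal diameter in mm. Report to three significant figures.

D ≈ 306 mm

Swamee-Jain (Type III): D = 0.66·[ε^1.25·(LQ²/(gh_f))^4.75 + ν·Q^9.4·(L/(gh_f))^5.2]^0.04
LQ²/(gh_f) = 0.3114; L/(gh_f) = 1.956
Term 1 = ε^1.25·(…)^4.75 = 1.72×10^-9; Term 2 = ν·Q^9.4·(…)^5.2 = 2.63×10^-9
D = 0.66·(1.72×10^-9 + 2.63×10^-9)^0.04 = 0.3055 m = 306 mm
Check: V = 5.44 m/s, Re = 3.68×10^6, f = 0.01066, h_f = 38.5 m ≈ 38.1 m ✓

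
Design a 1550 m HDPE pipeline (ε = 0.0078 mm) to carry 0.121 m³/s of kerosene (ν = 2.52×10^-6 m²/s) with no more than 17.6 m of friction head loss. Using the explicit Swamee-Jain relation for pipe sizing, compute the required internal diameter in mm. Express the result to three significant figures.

Swamee-Jain (Type III): D = 0.66·[ε^1.25·(LQ²/(gh_f))^4.75 + ν·Q^9.4·(L/(gh_f))^5.2]^0.04
LQ²/(gh_f) = 0.1314; L/(gh_f) = 8.977
Term 1 = ε^1.25·(…)^4.75 = 2.69×10^-11; Term 2 = ν·Q^9.4·(…)^5.2 = 5.44×10^-10
D = 0.66·(2.69×10^-11 + 5.44×10^-10)^0.04 = 0.2817 m = 282 mm
Check: V = 1.94 m/s, Re = 2.17×10^5, f = 0.01555, h_f = 16.4 m ≈ 17.6 m ✓

D ≈ 282 mm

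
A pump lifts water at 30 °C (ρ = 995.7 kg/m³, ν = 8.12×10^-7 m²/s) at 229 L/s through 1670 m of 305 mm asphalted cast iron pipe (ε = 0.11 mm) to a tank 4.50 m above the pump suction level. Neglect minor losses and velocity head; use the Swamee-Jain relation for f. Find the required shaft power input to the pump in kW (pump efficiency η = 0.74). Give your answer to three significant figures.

V = 4Q/(πD²) = 3.134 m/s; Re = 1.18×10^6; ε/D = 3.61×10^-4; f = 0.01618
h_f = f(L/D)V²/2g = 44.35 m
Total head H = z + h_f = 4.50 + 44.35 = 48.85 m
P_hyd = ρgQH = 995.7·9.81·0.229·48.85 = 109.3 kW
P_shaft = P_hyd/η = 109.3/0.74 = 147.7 kW

P_shaft ≈ 148 kW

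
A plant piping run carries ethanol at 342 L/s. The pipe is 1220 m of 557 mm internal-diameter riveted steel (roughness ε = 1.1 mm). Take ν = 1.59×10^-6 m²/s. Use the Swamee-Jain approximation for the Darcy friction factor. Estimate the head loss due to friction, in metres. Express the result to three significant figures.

h_f ≈ 5.24 m

V = 4Q/(πD²) = 4·0.342/(π·0.557²) = 1.404 m/s
Re = VD/ν = 1.404·0.557/1.59×10^-6 = 4.92×10^5 → turbulent
ε/D = 1.1/557 = 0.00197
Swamee-Jain: f = 0.02383
h_f = f(L/D)V²/(2g) = 0.02383·(1220/0.557)·1.404²/(2·9.81) = 5.241 m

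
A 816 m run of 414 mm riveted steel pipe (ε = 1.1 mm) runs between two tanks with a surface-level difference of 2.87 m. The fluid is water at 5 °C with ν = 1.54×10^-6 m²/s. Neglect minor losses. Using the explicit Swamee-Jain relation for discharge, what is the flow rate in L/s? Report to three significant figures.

Swamee-Jain (Type II): Q = -0.965·√(gD⁵h_f/L)·ln[ε/(3.7D) + √(3.17ν²L/(gD³h_f))]
√(gD⁵h_f/L) = √(9.81·0.414⁵·2.87/816) = 0.02048
ε/(3.7D) = 7.18×10^-4; √(3.17ν²L/(gD³h_f)) = 5.54×10^-5
Q = -0.965·0.02048·ln(7.735×10^-4) = 0.1416 m³/s
Check: V = 1.05 m/s, Re = 2.83×10^5, f = 0.02597, h_f = 2.89 m ≈ 2.87 m ✓

Q ≈ 142 L/s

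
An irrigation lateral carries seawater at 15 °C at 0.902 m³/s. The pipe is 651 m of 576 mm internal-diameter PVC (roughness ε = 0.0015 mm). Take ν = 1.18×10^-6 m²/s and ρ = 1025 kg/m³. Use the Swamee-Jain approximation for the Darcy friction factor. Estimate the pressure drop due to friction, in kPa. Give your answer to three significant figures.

Δp ≈ 74.5 kPa

V = 4Q/(πD²) = 4·0.902/(π·0.576²) = 3.462 m/s
Re = VD/ν = 3.462·0.576/1.18×10^-6 = 1.69×10^6 → turbulent
ε/D = 0.0015/576 = 2.60×10^-6
Swamee-Jain: f = 0.01074
h_f = f(L/D)V²/(2g) = 0.01074·(651/0.576)·3.462²/(2·9.81) = 7.412 m
Δp = ρg·h_f = 1025·9.81·7.412 = 74.53 kPa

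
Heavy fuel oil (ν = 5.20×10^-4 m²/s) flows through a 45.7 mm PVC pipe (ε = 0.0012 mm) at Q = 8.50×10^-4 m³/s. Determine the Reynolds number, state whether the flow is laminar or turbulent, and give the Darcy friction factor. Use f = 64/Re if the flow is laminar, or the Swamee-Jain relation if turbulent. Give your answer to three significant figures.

V = 4Q/(πD²) = 0.5182 m/s
Re = VD/ν = 0.5182·0.0457/5.20×10^-4 = 45.5
Re < 2300 → laminar → f = 64/Re = 1.405

Re ≈ 45.5; laminar; f = 64/Re ≈ 1.41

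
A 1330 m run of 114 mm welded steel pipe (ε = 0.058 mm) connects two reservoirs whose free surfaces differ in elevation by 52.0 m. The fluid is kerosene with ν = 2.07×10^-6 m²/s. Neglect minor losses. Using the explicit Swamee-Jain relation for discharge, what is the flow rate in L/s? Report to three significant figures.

Swamee-Jain (Type II): Q = -0.965·√(gD⁵h_f/L)·ln[ε/(3.7D) + √(3.17ν²L/(gD³h_f))]
√(gD⁵h_f/L) = √(9.81·0.114⁵·52.0/1330) = 0.002718
ε/(3.7D) = 1.38×10^-4; √(3.17ν²L/(gD³h_f)) = 1.55×10^-4
Q = -0.965·0.002718·ln(2.921×10^-4) = 0.02134 m³/s
Check: V = 2.09 m/s, Re = 1.15×10^5, f = 0.02010, h_f = 52.3 m ≈ 52.0 m ✓

Q ≈ 21.3 L/s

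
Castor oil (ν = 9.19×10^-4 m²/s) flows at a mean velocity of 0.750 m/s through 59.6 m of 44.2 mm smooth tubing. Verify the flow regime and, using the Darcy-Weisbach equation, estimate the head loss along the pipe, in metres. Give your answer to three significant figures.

h_f ≈ 68.6 m

Re = VD/ν = 0.750·0.04420/9.19×10^-4 = 36.1 → laminar (Re < 2300)
f = 64/Re = 1.774
h_f = f(L/D)V²/(2g) = 1.774·(59.6/0.04420)·0.750²/(2·9.81) = 68.59 m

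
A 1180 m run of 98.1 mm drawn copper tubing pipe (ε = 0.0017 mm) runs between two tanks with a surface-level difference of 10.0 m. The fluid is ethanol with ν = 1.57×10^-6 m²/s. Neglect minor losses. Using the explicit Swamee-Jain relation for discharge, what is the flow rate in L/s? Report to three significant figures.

Q ≈ 6.75 L/s

Swamee-Jain (Type II): Q = -0.965·√(gD⁵h_f/L)·ln[ε/(3.7D) + √(3.17ν²L/(gD³h_f))]
√(gD⁵h_f/L) = √(9.81·0.0981⁵·10.0/1180) = 8.691×10^-4
ε/(3.7D) = 4.68×10^-6; √(3.17ν²L/(gD³h_f)) = 3.16×10^-4
Q = -0.965·8.691×10^-4·ln(3.202×10^-4) = 0.006748 m³/s
Check: V = 0.893 m/s, Re = 5.58×10^4, f = 0.02033, h_f = 9.94 m ≈ 10.0 m ✓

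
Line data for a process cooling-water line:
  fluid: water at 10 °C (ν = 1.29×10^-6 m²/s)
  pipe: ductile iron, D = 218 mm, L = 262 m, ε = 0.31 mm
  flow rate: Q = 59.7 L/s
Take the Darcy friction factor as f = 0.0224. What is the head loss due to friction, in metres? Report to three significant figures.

h_f ≈ 3.51 m

V = 4Q/(πD²) = 4·0.0597/(π·0.218²) = 1.599 m/s
h_f = f(L/D)V²/(2g) = 0.02240·(262/0.218)·1.599²/(2·9.81) = 3.510 m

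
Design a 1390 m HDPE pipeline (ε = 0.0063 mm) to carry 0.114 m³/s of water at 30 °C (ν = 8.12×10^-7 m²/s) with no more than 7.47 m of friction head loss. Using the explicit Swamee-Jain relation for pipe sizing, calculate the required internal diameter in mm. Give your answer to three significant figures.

D ≈ 308 mm

Swamee-Jain (Type III): D = 0.66·[ε^1.25·(LQ²/(gh_f))^4.75 + ν·Q^9.4·(L/(gh_f))^5.2]^0.04
LQ²/(gh_f) = 0.2465; L/(gh_f) = 18.97
Term 1 = ε^1.25·(…)^4.75 = 4.08×10^-10; Term 2 = ν·Q^9.4·(…)^5.2 = 4.90×10^-9
D = 0.66·(4.08×10^-10 + 4.90×10^-9)^0.04 = 0.3080 m = 308 mm
Check: V = 1.53 m/s, Re = 5.80×10^5, f = 0.01310, h_f = 7.06 m ≈ 7.47 m ✓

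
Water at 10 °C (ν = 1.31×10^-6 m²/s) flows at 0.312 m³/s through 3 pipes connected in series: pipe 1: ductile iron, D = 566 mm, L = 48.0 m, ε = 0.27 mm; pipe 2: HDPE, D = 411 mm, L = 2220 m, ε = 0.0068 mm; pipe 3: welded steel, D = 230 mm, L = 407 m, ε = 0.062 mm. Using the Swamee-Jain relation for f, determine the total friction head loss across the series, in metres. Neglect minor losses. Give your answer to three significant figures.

Pipe 1: V = 1.240 m/s, Re = 5.36×10^5, ε/D = 4.77×10^-4, f = 0.01757, h_1 = f(L/D)V²/2g = 0.1168 m
Pipe 2: V = 2.352 m/s, Re = 7.38×10^5, ε/D = 1.65×10^-5, f = 0.01256, h_2 = f(L/D)V²/2g = 19.12 m
Pipe 3: V = 7.509 m/s, Re = 1.32×10^6, ε/D = 2.70×10^-4, f = 0.01530, h_3 = f(L/D)V²/2g = 77.81 m
Series → Q common, losses add: H = Σh = 97.04 m

H ≈ 97.0 m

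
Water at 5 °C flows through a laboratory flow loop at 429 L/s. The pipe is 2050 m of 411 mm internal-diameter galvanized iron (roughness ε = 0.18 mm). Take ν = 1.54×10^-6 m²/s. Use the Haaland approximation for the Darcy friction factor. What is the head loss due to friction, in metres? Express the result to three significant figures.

V = 4Q/(πD²) = 4·0.429/(π·0.411²) = 3.234 m/s
Re = VD/ν = 3.234·0.411/1.54×10^-6 = 8.63×10^5 → turbulent
ε/D = 0.18/411 = 4.38×10^-4
Haaland: f = 0.01680
h_f = f(L/D)V²/(2g) = 0.01680·(2050/0.411)·3.234²/(2·9.81) = 44.66 m

h_f ≈ 44.7 m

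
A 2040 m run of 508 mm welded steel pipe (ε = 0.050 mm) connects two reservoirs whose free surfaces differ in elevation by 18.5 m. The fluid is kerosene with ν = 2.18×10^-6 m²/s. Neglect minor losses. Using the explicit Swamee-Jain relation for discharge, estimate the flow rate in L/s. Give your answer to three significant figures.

Q ≈ 512 L/s

Swamee-Jain (Type II): Q = -0.965·√(gD⁵h_f/L)·ln[ε/(3.7D) + √(3.17ν²L/(gD³h_f))]
√(gD⁵h_f/L) = √(9.81·0.508⁵·18.5/2040) = 0.05486
ε/(3.7D) = 2.66×10^-5; √(3.17ν²L/(gD³h_f)) = 3.59×10^-5
Q = -0.965·0.05486·ln(6.254×10^-5) = 0.5125 m³/s
Check: V = 2.53 m/s, Re = 5.89×10^5, f = 0.01419, h_f = 18.6 m ≈ 18.5 m ✓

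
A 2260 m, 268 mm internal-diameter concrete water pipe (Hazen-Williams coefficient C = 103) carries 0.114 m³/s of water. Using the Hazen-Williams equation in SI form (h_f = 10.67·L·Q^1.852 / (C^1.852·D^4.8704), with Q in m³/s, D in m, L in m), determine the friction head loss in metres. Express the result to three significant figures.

h_f ≈ 49.3 m

h_f = 10.67·2260·0.114^1.852 / (103^1.852·0.268^4.8704) = 49.33 m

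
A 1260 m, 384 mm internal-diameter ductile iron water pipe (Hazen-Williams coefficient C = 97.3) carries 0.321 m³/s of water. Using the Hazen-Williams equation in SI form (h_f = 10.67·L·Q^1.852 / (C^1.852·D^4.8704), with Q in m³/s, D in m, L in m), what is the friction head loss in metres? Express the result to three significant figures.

h_f = 10.67·1260·0.321^1.852 / (97.3^1.852·0.384^4.8704) = 36.06 m

h_f ≈ 36.1 m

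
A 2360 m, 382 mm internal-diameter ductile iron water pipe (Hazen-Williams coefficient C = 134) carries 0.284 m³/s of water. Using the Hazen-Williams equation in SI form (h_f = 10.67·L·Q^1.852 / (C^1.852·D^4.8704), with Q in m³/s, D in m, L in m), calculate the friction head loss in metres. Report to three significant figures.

h_f = 10.67·2360·0.284^1.852 / (134^1.852·0.382^4.8704) = 30.53 m

h_f ≈ 30.5 m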